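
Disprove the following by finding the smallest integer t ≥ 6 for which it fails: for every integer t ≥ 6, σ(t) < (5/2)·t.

For t = 6, 7, 8, 9, …, 21, 22, 23 the conclusion holds.
t = 24: σ(24) = 60; 60 ≥ 60.

t = 24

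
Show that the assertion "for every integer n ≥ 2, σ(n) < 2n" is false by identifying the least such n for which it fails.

n = 6

n = 2: σ(2) = 3; 3 < 4.
n = 3: σ(3) = 4; 4 < 6.
n = 4: σ(4) = 7; 7 < 8.
n = 5: σ(5) = 6; 6 < 10.
n = 6: σ(6) = 12; 12 ≥ 12.
So n = 6 is the smallest counterexample.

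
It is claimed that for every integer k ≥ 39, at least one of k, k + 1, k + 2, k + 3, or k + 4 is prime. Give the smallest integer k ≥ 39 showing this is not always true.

k = 48

The first 9 eligible values, up to k = 47, all satisfy the conclusion.
k = 48: 48 = 2 × 24; 49 = 7 × 7; 50 = 2 × 25; 51 = 3 × 17; 52 = 2 × 26 — all composite.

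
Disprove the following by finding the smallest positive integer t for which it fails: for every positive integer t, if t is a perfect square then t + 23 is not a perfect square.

t = 121

Check each positive integer t in order until t is a perfect square but t + 23 is a perfect square.
For t = 1, 4, 9, 16, 25, 36, 49, 64, 81, 100 the conclusion holds.
t = 121: 121 = 11² and 121 + 23 = 144 = 12².
Thus t = 121 disproves the claim, and no smaller t works.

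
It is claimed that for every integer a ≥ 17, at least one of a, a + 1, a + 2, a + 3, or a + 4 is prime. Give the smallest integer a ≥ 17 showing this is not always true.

a = 24

a = 17: 17 is prime.
a = 18: 19 is prime.
a = 19: 19 is prime.
a = 20: 23 is prime.
a = 21: 23 is prime.
a = 22: 23 is prime.
a = 23: 23 is prime.
a = 24: 24 = 2 × 12; 25 = 5 × 5; 26 = 2 × 13; 27 = 3 × 9; 28 = 2 × 14 — all composite.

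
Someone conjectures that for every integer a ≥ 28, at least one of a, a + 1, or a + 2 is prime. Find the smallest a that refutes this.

a = 32

Check each integer a ≥ 28 in order until a, a + 1, a + 2 are all composite.
For a = 28, 29, 30, 31 the conclusion holds.
a = 32: 32 = 2 × 16; 33 = 3 × 11; 34 = 2 × 17 — all composite.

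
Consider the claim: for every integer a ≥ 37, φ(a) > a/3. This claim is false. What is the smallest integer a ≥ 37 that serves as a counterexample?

a = 42

A counterexample is any integer a ≥ 37 such that the claim fails; we check each in order.
The first 5 eligible values, up to a = 41, all satisfy the conclusion.
a = 42: φ(42) = 12 and 42/3 = 14, so φ(42) ≤ 42/3.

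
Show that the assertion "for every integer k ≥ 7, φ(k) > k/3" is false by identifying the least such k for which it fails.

k = 12

Check each integer k ≥ 7 in order until the claim fails.
For k = 7, 8, 9, 10, 11 the conclusion holds.
k = 12: φ(12) = 4 and 12/3 = 4, so φ(12) ≤ 12/3.
Hence k = 12 is a counterexample.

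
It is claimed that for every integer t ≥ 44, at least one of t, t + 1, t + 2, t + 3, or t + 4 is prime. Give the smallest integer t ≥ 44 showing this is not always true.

t = 44: 47 is prime.
t = 45: 47 is prime.
t = 46: 47 is prime.
t = 47: 47 is prime.
t = 48: 48 = 2 × 24; 49 = 7 × 7; 50 = 2 × 25; 51 = 3 × 17; 52 = 2 × 26 — all composite.

t = 48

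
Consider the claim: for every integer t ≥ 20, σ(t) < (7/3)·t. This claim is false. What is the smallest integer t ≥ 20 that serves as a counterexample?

A counterexample is any integer t ≥ 20 such that the claim fails; we check each in order.
t = 20: σ(20) = 42; 42 < 140/3.
t = 21: σ(21) = 32; 32 < 49.
t = 22: σ(22) = 36; 36 < 154/3.
t = 23: σ(23) = 24; 24 < 161/3.
t = 24: σ(24) = 60; 60 ≥ 56.
Thus t = 24 disproves the claim, and no smaller t works.

t = 24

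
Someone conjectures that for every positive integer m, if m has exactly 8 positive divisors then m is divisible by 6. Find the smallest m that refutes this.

m = 40

A counterexample is any positive integer m such that m has exactly 8 positive divisors but m is not divisible by 6; we check each in order.
For m = 24, 30 the conclusion holds.
m = 40: τ(40) = 8; 40 mod 6 = 4.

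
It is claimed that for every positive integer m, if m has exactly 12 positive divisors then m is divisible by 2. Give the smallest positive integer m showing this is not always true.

A counterexample is any positive integer m such that m has exactly 12 positive divisors but m is not divisible by 2; we check each in order.
The first 24 eligible values, up to m = 308, all satisfy the conclusion.
m = 315: τ(315) = 12; 315 mod 2 = 1.
So m = 315 is the smallest counterexample.

m = 315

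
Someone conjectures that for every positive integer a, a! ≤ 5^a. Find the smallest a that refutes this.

a = 12

For a = 1, 2, 3, 4, …, 9, 10, 11 the conclusion holds.
a = 12: a! = 479001600 and 5^a = 244140625, so 479001600 > 244140625.
So a = 12 is the smallest counterexample.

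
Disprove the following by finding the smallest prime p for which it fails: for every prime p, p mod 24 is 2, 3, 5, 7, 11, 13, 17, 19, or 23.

A counterexample is any prime p such that the claim fails; we check each in order.
The first 20 eligible values, up to p = 71, all satisfy the conclusion.
p = 73: 73 mod 24 = 1 — not in {2, 3, 5, 7, 11, 13, 17, 19, 23}.

p = 73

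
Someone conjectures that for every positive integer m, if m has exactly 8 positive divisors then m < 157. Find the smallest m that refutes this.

m = 165

The first 22 eligible values, up to m = 154, all satisfy the conclusion.
m = 165: τ(165) = 8; 165 ≥ 157.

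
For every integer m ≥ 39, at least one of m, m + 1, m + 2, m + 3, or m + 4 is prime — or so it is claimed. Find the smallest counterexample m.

A counterexample is any integer m ≥ 39 such that m, m + 1, m + 2, m + 3, m + 4 are all composite; we check each in order.
The first 9 eligible values, up to m = 47, all satisfy the conclusion.
m = 48: 48 = 2 × 24; 49 = 7 × 7; 50 = 2 × 25; 51 = 3 × 17; 52 = 2 × 26 — all composite.
Hence m = 48 is a counterexample.

m = 48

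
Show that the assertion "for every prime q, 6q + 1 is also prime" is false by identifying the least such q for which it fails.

q = 19

A counterexample is any prime q such that 6q + 1 is not prime; we check each in order.
For q = 2, 3, 5, 7, 11, 13, 17 the conclusion holds.
q = 19: 6q + 1 = 115 = 5 × 23, not prime.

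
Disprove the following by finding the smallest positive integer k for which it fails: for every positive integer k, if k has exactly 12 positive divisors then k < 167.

k = 198

The first 12 eligible values, up to k = 160, all satisfy the conclusion.
k = 198: τ(198) = 12; 198 ≥ 167.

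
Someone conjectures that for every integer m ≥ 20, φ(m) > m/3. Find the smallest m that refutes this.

m = 24

We need the least integer m ≥ 20 for which the claim fails.
The first 4 eligible values, up to m = 23, all satisfy the conclusion.
m = 24: φ(24) = 8 and 24/3 = 8, so φ(24) ≤ 24/3.
Thus m = 24 disproves the claim, and no smaller m works.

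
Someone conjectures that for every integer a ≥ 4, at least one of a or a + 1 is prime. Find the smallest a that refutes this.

For a = 4, 5, 6, 7 the conclusion holds.
a = 8: 8 = 2 × 4; 9 = 3 × 3 — both composite.

a = 8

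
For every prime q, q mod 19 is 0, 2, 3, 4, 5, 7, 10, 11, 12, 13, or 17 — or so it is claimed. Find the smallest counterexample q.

q = 37

Check each prime q in order until the claim fails.
The first 11 eligible values, up to q = 31, all satisfy the conclusion.
q = 37: 37 mod 19 = 18 — not in {0, 2, 3, 4, 5, 7, 10, 11, 12, 13, 17}.
Thus q = 37 disproves the claim, and no smaller q works.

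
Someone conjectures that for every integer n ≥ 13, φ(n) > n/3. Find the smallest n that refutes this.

We need the least integer n ≥ 13 for which the claim fails.
The first 5 eligible values, up to n = 17, all satisfy the conclusion.
n = 18: φ(18) = 6 and 18/3 = 6, so φ(18) ≤ 18/3.

n = 18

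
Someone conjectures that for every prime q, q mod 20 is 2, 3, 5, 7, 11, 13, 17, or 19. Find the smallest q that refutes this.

q = 29

For q = 2, 3, 5, 7, 11, 13, 17, 19, 23 the conclusion holds.
q = 29: 29 mod 20 = 9 — not in {2, 3, 5, 7, 11, 13, 17, 19}.
So q = 29 is the smallest counterexample.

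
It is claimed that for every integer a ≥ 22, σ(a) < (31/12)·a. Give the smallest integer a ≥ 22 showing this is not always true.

a = 48

We need the least integer a ≥ 22 for which the claim fails.
For a = 22, 23, 24, 25, …, 45, 46, 47 the conclusion holds.
a = 48: σ(48) = 124; 124 ≥ 124.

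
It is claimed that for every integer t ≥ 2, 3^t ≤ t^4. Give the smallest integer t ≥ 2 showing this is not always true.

t = 8

Check each integer t ≥ 2 in order until 3^t > t^4.
For t = 2, 3, 4, 5, 6, 7 the conclusion holds.
t = 8: 3^t = 6561 and t^4 = 4096, so 6561 > 4096.
Hence t = 8 is a counterexample.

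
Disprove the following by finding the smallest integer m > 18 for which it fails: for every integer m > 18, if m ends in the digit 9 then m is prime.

m = 39

A counterexample is any integer m > 18 such that m ends in the digit 9 but m is not prime; we check each in order.
For m = 19, 29 the conclusion holds.
m = 39: 39 ends in 9; 39 = 3 × 13, composite.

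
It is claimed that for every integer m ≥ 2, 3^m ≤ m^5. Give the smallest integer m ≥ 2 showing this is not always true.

m = 11

We need the least integer m ≥ 2 for which 3^m > m^5.
For m = 2, 3, 4, 5, 6, 7, 8, 9, 10 the conclusion holds.
m = 11: 3^m = 177147 and m^5 = 161051, so 177147 > 161051.
Hence m = 11 is a counterexample.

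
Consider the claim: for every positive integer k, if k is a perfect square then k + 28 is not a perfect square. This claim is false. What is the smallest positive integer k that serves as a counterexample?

The first 5 eligible values, up to k = 25, all satisfy the conclusion.
k = 36: 36 = 6² and 36 + 28 = 64 = 8².
Hence k = 36 is a counterexample.

k = 36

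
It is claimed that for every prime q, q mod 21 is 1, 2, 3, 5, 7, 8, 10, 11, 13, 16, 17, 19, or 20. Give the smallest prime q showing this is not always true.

For q = 2, 3, 5, 7, …, 53, 59, 61 the conclusion holds.
q = 67: 67 mod 21 = 4 — not in {1, 2, 3, 5, 7, 8, 10, 11, 13, 16, 17, 19, 20}.
Thus q = 67 disproves the claim, and no smaller q works.

q = 67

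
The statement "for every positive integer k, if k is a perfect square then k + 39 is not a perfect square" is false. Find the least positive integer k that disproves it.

k = 25

For k = 1, 4, 9, 16 the conclusion holds.
k = 25: 25 = 5² and 25 + 39 = 64 = 8².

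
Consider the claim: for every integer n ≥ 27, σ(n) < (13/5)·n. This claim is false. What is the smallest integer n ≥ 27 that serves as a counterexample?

n = 60

The first 33 eligible values, up to n = 59, all satisfy the conclusion.
n = 60: σ(60) = 168; 168 ≥ 156.
Hence n = 60 is a counterexample.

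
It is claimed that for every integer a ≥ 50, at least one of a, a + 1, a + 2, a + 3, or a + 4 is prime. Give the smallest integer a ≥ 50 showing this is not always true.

a = 54

Check each integer a ≥ 50 in order until a, a + 1, a + 2, a + 3, a + 4 are all composite.
The first 4 eligible values, up to a = 53, all satisfy the conclusion.
a = 54: 54 = 2 × 27; 55 = 5 × 11; 56 = 2 × 28; 57 = 3 × 19; 58 = 2 × 29 — all composite.
Thus a = 54 disproves the claim, and no smaller a works.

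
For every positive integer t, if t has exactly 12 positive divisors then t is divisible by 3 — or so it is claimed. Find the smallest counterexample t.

We need the least positive integer t for which t has exactly 12 positive divisors but t is not divisible by 3.
For t = 60, 72, 84, 90, 96, 108, 126, 132 the conclusion holds.
t = 140: τ(140) = 12; 140 mod 3 = 2.

t = 140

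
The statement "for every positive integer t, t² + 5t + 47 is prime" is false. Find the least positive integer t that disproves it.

t = 38

Check each positive integer t in order until t² + 5t + 47 is not prime.
For t = 1, 2, 3, 4, …, 35, 36, 37 the conclusion holds.
t = 38: t² + 5t + 47 = 1681 = 41 × 41, composite.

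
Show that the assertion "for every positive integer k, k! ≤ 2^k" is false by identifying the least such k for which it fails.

k = 4

k = 1: k! = 1 and 2^k = 2, so 1 ≤ 2.
k = 2: k! = 2 and 2^k = 4, so 2 ≤ 4.
k = 3: k! = 6 and 2^k = 8, so 6 ≤ 8.
k = 4: k! = 24 and 2^k = 16, so 24 > 16.
So k = 4 is the smallest counterexample.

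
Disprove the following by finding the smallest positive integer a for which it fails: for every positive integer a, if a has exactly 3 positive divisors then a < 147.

a = 169

A counterexample is any positive integer a such that a has exactly 3 positive divisors but the claim fails; we check each in order.
a = 4: τ(4) = 3; 4 < 147.
a = 9: τ(9) = 3; 9 < 147.
a = 25: τ(25) = 3; 25 < 147.
a = 49: τ(49) = 3; 49 < 147.
a = 121: τ(121) = 3; 121 < 147.
a = 169: τ(169) = 3; 169 ≥ 147.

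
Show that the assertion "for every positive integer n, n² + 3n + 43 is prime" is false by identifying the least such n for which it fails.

n = 39

We need the least positive integer n for which n² + 3n + 43 is not prime.
For n = 1, 2, 3, 4, …, 36, 37, 38 the conclusion holds.
n = 39: n² + 3n + 43 = 1681 = 41 × 41, composite.
Hence n = 39 is a counterexample.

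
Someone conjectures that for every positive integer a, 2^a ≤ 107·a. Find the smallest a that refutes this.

We need the least positive integer a for which 2^a > 107·a.
For a = 1, 2, 3, 4, 5, 6, 7, 8, 9, 10 the conclusion holds.
a = 11: 2^a = 2048 and 107·a = 1177, so 2048 > 1177.
Thus a = 11 disproves the claim, and no smaller a works.

a = 11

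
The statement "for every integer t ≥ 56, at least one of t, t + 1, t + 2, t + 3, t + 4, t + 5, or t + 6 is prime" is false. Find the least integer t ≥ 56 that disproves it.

A counterexample is any integer t ≥ 56 such that t, t + 1, t + 2, t + 3, t + 4, t + 5, t + 6 are all composite; we check each in order.
The first 34 eligible values, up to t = 89, all satisfy the conclusion.
t = 90: 90 = 2 × 45; 91 = 7 × 13; 92 = 2 × 46; 93 = 3 × 31; 94 = 2 × 47; 95 = 5 × 19; 96 = 2 × 48 — all composite.

t = 90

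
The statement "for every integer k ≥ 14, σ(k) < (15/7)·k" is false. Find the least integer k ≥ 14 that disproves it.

A counterexample is any integer k ≥ 14 such that the claim fails; we check each in order.
For k = 14, 15, 16, 17 the conclusion holds.
k = 18: σ(18) = 39; 39 ≥ 270/7.

k = 18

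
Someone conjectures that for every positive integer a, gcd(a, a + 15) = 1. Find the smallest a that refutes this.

a = 3

For a = 1, 2 the conclusion holds.
a = 3: gcd(3, 18) = 3.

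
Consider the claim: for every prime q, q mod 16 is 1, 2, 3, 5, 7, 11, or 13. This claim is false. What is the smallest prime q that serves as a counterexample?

q = 31

For q = 2, 3, 5, 7, 11, 13, 17, 19, 23, 29 the conclusion holds.
q = 31: 31 mod 16 = 15 — not in {1, 2, 3, 5, 7, 11, 13}.
Thus q = 31 disproves the claim, and no smaller q works.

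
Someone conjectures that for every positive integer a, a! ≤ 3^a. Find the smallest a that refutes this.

a = 7

Check each positive integer a in order until a! > 3^a.
a = 1: a! = 1 and 3^a = 3, so 1 ≤ 3.
a = 2: a! = 2 and 3^a = 9, so 2 ≤ 9.
a = 3: a! = 6 and 3^a = 27, so 6 ≤ 27.
a = 4: a! = 24 and 3^a = 81, so 24 ≤ 81.
a = 5: a! = 120 and 3^a = 243, so 120 ≤ 243.
a = 6: a! = 720 and 3^a = 729, so 720 ≤ 729.
a = 7: a! = 5040 and 3^a = 2187, so 5040 > 2187.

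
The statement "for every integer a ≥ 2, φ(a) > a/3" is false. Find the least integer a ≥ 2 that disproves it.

A counterexample is any integer a ≥ 2 such that the claim fails; we check each in order.
a = 2: φ(2) = 1 and 2/3 = 2/3, so φ(2) > 2/3.
a = 3: φ(3) = 2 and 3/3 = 1, so φ(3) > 3/3.
a = 4: φ(4) = 2 and 4/3 = 4/3, so φ(4) > 4/3.
a = 5: φ(5) = 4 and 5/3 = 5/3, so φ(5) > 5/3.
a = 6: φ(6) = 2 and 6/3 = 2, so φ(6) ≤ 6/3.
Thus a = 6 disproves the claim, and no smaller a works.

a = 6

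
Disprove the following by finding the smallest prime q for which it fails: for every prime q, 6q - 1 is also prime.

Check each prime q in order until 6q - 1 is not prime.
q = 2: 6q - 1 = 11, prime.
q = 3: 6q - 1 = 17, prime.
q = 5: 6q - 1 = 29, prime.
q = 7: 6q - 1 = 41, prime.
q = 11: 6q - 1 = 65 = 5 × 13, not prime.
Thus q = 11 disproves the claim, and no smaller q works.

q = 11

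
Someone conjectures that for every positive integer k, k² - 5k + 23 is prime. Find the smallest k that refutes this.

k = 19

For k = 1, 2, 3, 4, …, 16, 17, 18 the conclusion holds.
k = 19: k² - 5k + 23 = 289 = 17 × 17, composite.
Thus k = 19 disproves the claim, and no smaller k works.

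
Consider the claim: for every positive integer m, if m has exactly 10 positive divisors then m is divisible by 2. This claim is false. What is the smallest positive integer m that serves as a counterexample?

A counterexample is any positive integer m such that m has exactly 10 positive divisors but m is not divisible by 2; we check each in order.
For m = 48, 80, 112, 162, 176, 208, 272, 304, 368 the conclusion holds.
m = 405: τ(405) = 10; 405 mod 2 = 1.
Thus m = 405 disproves the claim, and no smaller m works.

m = 405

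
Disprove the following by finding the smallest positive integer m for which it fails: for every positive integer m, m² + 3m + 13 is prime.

We need the least positive integer m for which m² + 3m + 13 is not prime.
The first 8 eligible values, up to m = 8, all satisfy the conclusion.
m = 9: m² + 3m + 13 = 121 = 11 × 11, composite.

m = 9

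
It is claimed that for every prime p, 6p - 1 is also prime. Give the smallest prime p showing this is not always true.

p = 11

For p = 2, 3, 5, 7 the conclusion holds.
p = 11: 6p - 1 = 65 = 5 × 13, not prime.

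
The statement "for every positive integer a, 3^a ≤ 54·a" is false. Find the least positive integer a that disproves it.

A counterexample is any positive integer a such that 3^a > 54·a; we check each in order.
The first 5 eligible values, up to a = 5, all satisfy the conclusion.
a = 6: 3^a = 729 and 54·a = 324, so 729 > 324.

a = 6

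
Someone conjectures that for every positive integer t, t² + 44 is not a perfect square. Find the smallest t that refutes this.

t = 10

A counterexample is any positive integer t such that t² + 44 is a perfect square; we check each in order.
For t = 1, 2, 3, 4, 5, 6, 7, 8, 9 the conclusion holds.
t = 10: 10² + 44 = 144 = 12², a perfect square.
Hence t = 10 is a counterexample.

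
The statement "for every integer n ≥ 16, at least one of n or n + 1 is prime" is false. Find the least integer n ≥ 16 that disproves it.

n = 20

A counterexample is any integer n ≥ 16 such that n, n + 1 are both composite; we check each in order.
For n = 16, 17, 18, 19 the conclusion holds.
n = 20: 20 = 2 × 10; 21 = 3 × 7 — both composite.
So n = 20 is the smallest counterexample.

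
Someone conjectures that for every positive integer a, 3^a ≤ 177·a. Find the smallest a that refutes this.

A counterexample is any positive integer a such that 3^a > 177·a; we check each in order.
a = 1: 3^a = 3 and 177·a = 177, so 3 ≤ 177.
a = 2: 3^a = 9 and 177·a = 354, so 9 ≤ 354.
a = 3: 3^a = 27 and 177·a = 531, so 27 ≤ 531.
a = 4: 3^a = 81 and 177·a = 708, so 81 ≤ 708.
a = 5: 3^a = 243 and 177·a = 885, so 243 ≤ 885.
a = 6: 3^a = 729 and 177·a = 1062, so 729 ≤ 1062.
a = 7: 3^a = 2187 and 177·a = 1239, so 2187 > 1239.

a = 7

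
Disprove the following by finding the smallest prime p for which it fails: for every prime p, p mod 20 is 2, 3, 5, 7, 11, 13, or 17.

Check each prime p in order until the claim fails.
p = 2: 2 mod 20 = 2.
p = 3: 3 mod 20 = 3.
p = 5: 5 mod 20 = 5.
p = 7: 7 mod 20 = 7.
p = 11: 11 mod 20 = 11.
p = 13: 13 mod 20 = 13.
p = 17: 17 mod 20 = 17.
p = 19: 19 mod 20 = 19 — not in {2, 3, 5, 7, 11, 13, 17}.
Thus p = 19 disproves the claim, and no smaller p works.

p = 19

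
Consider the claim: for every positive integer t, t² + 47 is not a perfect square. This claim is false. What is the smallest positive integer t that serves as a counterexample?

For t = 1, 2, 3, 4, …, 20, 21, 22 the conclusion holds.
t = 23: 23² + 47 = 576 = 24², a perfect square.

t = 23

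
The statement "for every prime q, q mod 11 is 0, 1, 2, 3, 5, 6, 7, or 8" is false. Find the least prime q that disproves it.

q = 31

We need the least prime q for which the claim fails.
For q = 2, 3, 5, 7, 11, 13, 17, 19, 23, 29 the conclusion holds.
q = 31: 31 mod 11 = 9 — not in {0, 1, 2, 3, 5, 6, 7, 8}.
Thus q = 31 disproves the claim, and no smaller q works.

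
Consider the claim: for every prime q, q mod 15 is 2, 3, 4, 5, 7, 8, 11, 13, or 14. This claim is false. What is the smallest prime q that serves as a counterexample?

Check each prime q in order until the claim fails.
The first 10 eligible values, up to q = 29, all satisfy the conclusion.
q = 31: 31 mod 15 = 1 — not in {2, 3, 4, 5, 7, 8, 11, 13, 14}.

q = 31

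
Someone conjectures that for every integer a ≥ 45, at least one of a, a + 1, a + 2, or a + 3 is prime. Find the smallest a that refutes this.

a = 48

Check each integer a ≥ 45 in order until a, a + 1, a + 2, a + 3 are all composite.
For a = 45, 46, 47 the conclusion holds.
a = 48: 48 = 2 × 24; 49 = 7 × 7; 50 = 2 × 25; 51 = 3 × 17 — all composite.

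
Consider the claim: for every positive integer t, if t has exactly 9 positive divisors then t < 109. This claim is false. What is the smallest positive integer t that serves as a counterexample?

t = 196

Check each positive integer t in order until t has exactly 9 positive divisors but the claim fails.
t = 36: τ(36) = 9; 36 < 109.
t = 100: τ(100) = 9; 100 < 109.
t = 196: τ(196) = 9; 196 ≥ 109.
Thus t = 196 disproves the claim, and no smaller t works.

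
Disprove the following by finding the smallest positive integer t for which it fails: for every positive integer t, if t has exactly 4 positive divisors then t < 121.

Check each positive integer t in order until t has exactly 4 positive divisors but the claim fails.
The first 37 eligible values, up to t = 119, all satisfy the conclusion.
t = 122: τ(122) = 4; 122 ≥ 121.

t = 122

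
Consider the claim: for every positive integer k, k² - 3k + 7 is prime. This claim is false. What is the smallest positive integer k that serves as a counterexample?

A counterexample is any positive integer k such that k² - 3k + 7 is not prime; we check each in order.
The first 5 eligible values, up to k = 5, all satisfy the conclusion.
k = 6: k² - 3k + 7 = 25 = 5 × 5, composite.

k = 6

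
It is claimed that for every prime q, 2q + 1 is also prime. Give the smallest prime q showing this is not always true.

A counterexample is any prime q such that 2q + 1 is not prime; we check each in order.
q = 2: 2q + 1 = 5, prime.
q = 3: 2q + 1 = 7, prime.
q = 5: 2q + 1 = 11, prime.
q = 7: 2q + 1 = 15 = 3 × 5, not prime.

q = 7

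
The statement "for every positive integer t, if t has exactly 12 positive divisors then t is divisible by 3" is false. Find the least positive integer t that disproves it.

For t = 60, 72, 84, 90, 96, 108, 126, 132 the conclusion holds.
t = 140: τ(140) = 12; 140 mod 3 = 2.
Thus t = 140 disproves the claim, and no smaller t works.

t = 140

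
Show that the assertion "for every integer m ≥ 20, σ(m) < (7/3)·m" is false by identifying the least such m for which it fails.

Check each integer m ≥ 20 in order until the claim fails.
For m = 20, 21, 22, 23 the conclusion holds.
m = 24: σ(24) = 60; 60 ≥ 56.
So m = 24 is the smallest counterexample.

m = 24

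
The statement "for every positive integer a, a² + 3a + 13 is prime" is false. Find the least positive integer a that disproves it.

We need the least positive integer a for which a² + 3a + 13 is not prime.
The first 8 eligible values, up to a = 8, all satisfy the conclusion.
a = 9: a² + 3a + 13 = 121 = 11 × 11, composite.

a = 9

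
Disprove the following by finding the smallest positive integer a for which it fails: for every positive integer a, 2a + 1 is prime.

a = 4

Check each positive integer a in order until 2a + 1 is not prime.
For a = 1, 2, 3 the conclusion holds.
a = 4: 2a + 1 = 9 = 3 × 3, composite.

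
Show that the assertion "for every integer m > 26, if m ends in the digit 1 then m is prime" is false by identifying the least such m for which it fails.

For m = 31, 41 the conclusion holds.
m = 51: 51 ends in 1; 51 = 3 × 17, composite.
Hence m = 51 is a counterexample.

m = 51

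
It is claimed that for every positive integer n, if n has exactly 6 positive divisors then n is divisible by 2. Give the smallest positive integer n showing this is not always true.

We need the least positive integer n for which n has exactly 6 positive divisors but n is not divisible by 2.
The first 6 eligible values, up to n = 44, all satisfy the conclusion.
n = 45: τ(45) = 6; 45 mod 2 = 1.

n = 45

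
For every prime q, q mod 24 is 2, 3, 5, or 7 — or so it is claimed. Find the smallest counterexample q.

q = 11

Check each prime q in order until the claim fails.
q = 2: 2 mod 24 = 2.
q = 3: 3 mod 24 = 3.
q = 5: 5 mod 24 = 5.
q = 7: 7 mod 24 = 7.
q = 11: 11 mod 24 = 11 — not in {2, 3, 5, 7}.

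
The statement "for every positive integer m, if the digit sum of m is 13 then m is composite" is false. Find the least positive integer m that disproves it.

Check each positive integer m in order until the digit sum of m is 13 but m is prime.
m = 49: digit sum 13; 49 is composite.
m = 58: digit sum 13; 58 is composite.
m = 67: digit sum 13; 67 is prime, not composite.
Thus m = 67 disproves the claim, and no smaller m works.

m = 67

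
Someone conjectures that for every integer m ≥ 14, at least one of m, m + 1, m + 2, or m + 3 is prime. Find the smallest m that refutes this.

m = 24

Check each integer m ≥ 14 in order until m, m + 1, m + 2, m + 3 are all composite.
For m = 14, 15, 16, 17, 18, 19, 20, 21, 22, 23 the conclusion holds.
m = 24: 24 = 2 × 12; 25 = 5 × 5; 26 = 2 × 13; 27 = 3 × 9 — all composite.
Thus m = 24 disproves the claim, and no smaller m works.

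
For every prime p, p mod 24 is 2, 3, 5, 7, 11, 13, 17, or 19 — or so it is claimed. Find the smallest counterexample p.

p = 23

The first 8 eligible values, up to p = 19, all satisfy the conclusion.
p = 23: 23 mod 24 = 23 — not in {2, 3, 5, 7, 11, 13, 17, 19}.
Hence p = 23 is a counterexample.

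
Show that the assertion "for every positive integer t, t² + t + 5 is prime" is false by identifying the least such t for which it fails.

Check each positive integer t in order until t² + t + 5 is not prime.
For t = 1, 2, 3 the conclusion holds.
t = 4: t² + t + 5 = 25 = 5 × 5, composite.

t = 4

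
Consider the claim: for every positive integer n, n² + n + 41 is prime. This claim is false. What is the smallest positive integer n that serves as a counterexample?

n = 40

A counterexample is any positive integer n such that n² + n + 41 is not prime; we check each in order.
For n = 1, 2, 3, 4, …, 37, 38, 39 the conclusion holds.
n = 40: n² + n + 41 = 1681 = 41 × 41, composite.
So n = 40 is the smallest counterexample.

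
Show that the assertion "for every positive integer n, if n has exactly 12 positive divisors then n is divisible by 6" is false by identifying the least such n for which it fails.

n = 140

Check each positive integer n in order until n has exactly 12 positive divisors but n is not divisible by 6.
For n = 60, 72, 84, 90, 96, 108, 126, 132 the conclusion holds.
n = 140: τ(140) = 12; 140 mod 6 = 2.
Hence n = 140 is a counterexample.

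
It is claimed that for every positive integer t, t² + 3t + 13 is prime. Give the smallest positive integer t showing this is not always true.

The first 8 eligible values, up to t = 8, all satisfy the conclusion.
t = 9: t² + 3t + 13 = 121 = 11 × 11, composite.
Thus t = 9 disproves the claim, and no smaller t works.

t = 9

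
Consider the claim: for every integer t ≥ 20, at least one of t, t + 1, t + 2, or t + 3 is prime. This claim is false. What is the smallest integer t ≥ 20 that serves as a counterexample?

t = 24

Check each integer t ≥ 20 in order until t, t + 1, t + 2, t + 3 are all composite.
t = 20: 23 is prime.
t = 21: 23 is prime.
t = 22: 23 is prime.
t = 23: 23 is prime.
t = 24: 24 = 2 × 12; 25 = 5 × 5; 26 = 2 × 13; 27 = 3 × 9 — all composite.
Thus t = 24 disproves the claim, and no smaller t works.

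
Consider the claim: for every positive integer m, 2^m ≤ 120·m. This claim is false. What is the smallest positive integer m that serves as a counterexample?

Check each positive integer m in order until 2^m > 120·m.
The first 10 eligible values, up to m = 10, all satisfy the conclusion.
m = 11: 2^m = 2048 and 120·m = 1320, so 2048 > 1320.
So m = 11 is the smallest counterexample.

m = 11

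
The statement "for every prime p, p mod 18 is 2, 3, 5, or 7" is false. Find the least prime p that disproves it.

p = 11

For p = 2, 3, 5, 7 the conclusion holds.
p = 11: 11 mod 18 = 11 — not in {2, 3, 5, 7}.
Thus p = 11 disproves the claim, and no smaller p works.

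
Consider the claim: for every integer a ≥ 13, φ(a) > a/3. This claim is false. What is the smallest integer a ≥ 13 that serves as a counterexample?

a = 18

The first 5 eligible values, up to a = 17, all satisfy the conclusion.
a = 18: φ(18) = 6 and 18/3 = 6, so φ(18) ≤ 18/3.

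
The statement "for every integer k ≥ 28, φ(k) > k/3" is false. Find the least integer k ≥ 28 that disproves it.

A counterexample is any integer k ≥ 28 such that the claim fails; we check each in order.
k = 28: φ(28) = 12 and 28/3 = 28/3, so φ(28) > 28/3.
k = 29: φ(29) = 28 and 29/3 = 29/3, so φ(29) > 29/3.
k = 30: φ(30) = 8 and 30/3 = 10, so φ(30) ≤ 30/3.

k = 30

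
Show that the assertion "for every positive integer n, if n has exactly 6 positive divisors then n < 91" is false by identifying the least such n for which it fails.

For n = 12, 18, 20, 28, …, 68, 75, 76 the conclusion holds.
n = 92: τ(92) = 6; 92 ≥ 91.
So n = 92 is the smallest counterexample.

n = 92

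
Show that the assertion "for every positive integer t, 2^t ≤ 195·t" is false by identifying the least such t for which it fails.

t = 12

Check each positive integer t in order until 2^t > 195·t.
For t = 1, 2, 3, 4, …, 9, 10, 11 the conclusion holds.
t = 12: 2^t = 4096 and 195·t = 2340, so 4096 > 2340.
Hence t = 12 is a counterexample.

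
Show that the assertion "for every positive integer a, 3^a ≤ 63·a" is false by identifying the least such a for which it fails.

For a = 1, 2, 3, 4, 5 the conclusion holds.
a = 6: 3^a = 729 and 63·a = 378, so 729 > 378.
Hence a = 6 is a counterexample.

a = 6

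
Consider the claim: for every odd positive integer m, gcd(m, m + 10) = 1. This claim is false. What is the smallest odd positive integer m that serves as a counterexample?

For m = 1, 3 the conclusion holds.
m = 5: gcd(5, 15) = 5.

m = 5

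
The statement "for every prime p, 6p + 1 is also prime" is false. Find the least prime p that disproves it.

A counterexample is any prime p such that 6p + 1 is not prime; we check each in order.
p = 2: 6p + 1 = 13, prime.
p = 3: 6p + 1 = 19, prime.
p = 5: 6p + 1 = 31, prime.
p = 7: 6p + 1 = 43, prime.
p = 11: 6p + 1 = 67, prime.
p = 13: 6p + 1 = 79, prime.
p = 17: 6p + 1 = 103, prime.
p = 19: 6p + 1 = 115 = 5 × 23, not prime.

p = 19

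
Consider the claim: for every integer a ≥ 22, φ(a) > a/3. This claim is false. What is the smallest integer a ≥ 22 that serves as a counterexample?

a = 24

A counterexample is any integer a ≥ 22 such that the claim fails; we check each in order.
a = 22: φ(22) = 10 and 22/3 = 22/3, so φ(22) > 22/3.
a = 23: φ(23) = 22 and 23/3 = 23/3, so φ(23) > 23/3.
a = 24: φ(24) = 8 and 24/3 = 8, so φ(24) ≤ 24/3.
Hence a = 24 is a counterexample.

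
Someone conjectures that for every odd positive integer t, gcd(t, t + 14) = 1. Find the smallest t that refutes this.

We need the least odd positive integer t for which gcd(t, t + 14) > 1.
For t = 1, 3, 5 the conclusion holds.
t = 7: gcd(7, 21) = 7.

t = 7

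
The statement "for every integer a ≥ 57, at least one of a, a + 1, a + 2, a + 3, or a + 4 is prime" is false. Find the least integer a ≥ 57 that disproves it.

The first 5 eligible values, up to a = 61, all satisfy the conclusion.
a = 62: 62 = 2 × 31; 63 = 3 × 21; 64 = 2 × 32; 65 = 5 × 13; 66 = 2 × 33 — all composite.
So a = 62 is the smallest counterexample.

a = 62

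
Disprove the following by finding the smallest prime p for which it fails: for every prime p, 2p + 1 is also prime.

Check each prime p in order until 2p + 1 is not prime.
For p = 2, 3, 5 the conclusion holds.
p = 7: 2p + 1 = 15 = 3 × 5, not prime.

p = 7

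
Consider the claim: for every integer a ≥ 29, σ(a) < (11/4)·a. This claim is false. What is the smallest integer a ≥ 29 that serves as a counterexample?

A counterexample is any integer a ≥ 29 such that the claim fails; we check each in order.
For a = 29, 30, 31, 32, …, 57, 58, 59 the conclusion holds.
a = 60: σ(60) = 168; 168 ≥ 165.
So a = 60 is the smallest counterexample.

a = 60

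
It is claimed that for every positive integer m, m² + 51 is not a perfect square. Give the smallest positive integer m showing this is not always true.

A counterexample is any positive integer m such that m² + 51 is a perfect square; we check each in order.
The first 6 eligible values, up to m = 6, all satisfy the conclusion.
m = 7: 7² + 51 = 100 = 10², a perfect square.
So m = 7 is the smallest counterexample.

m = 7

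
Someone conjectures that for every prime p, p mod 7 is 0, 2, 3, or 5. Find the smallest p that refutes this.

A counterexample is any prime p such that the claim fails; we check each in order.
For p = 2, 3, 5, 7 the conclusion holds.
p = 11: 11 mod 7 = 4 — not in {0, 2, 3, 5}.
So p = 11 is the smallest counterexample.

p = 11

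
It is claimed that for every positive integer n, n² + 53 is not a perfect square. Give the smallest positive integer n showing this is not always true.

We need the least positive integer n for which n² + 53 is a perfect square.
For n = 1, 2, 3, 4, …, 23, 24, 25 the conclusion holds.
n = 26: 26² + 53 = 729 = 27², a perfect square.
So n = 26 is the smallest counterexample.

n = 26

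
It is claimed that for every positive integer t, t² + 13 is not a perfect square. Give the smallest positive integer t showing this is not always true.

t = 1: 1² + 13 = 14, not a perfect square.
t = 2: 2² + 13 = 17, not a perfect square.
t = 3: 3² + 13 = 22, not a perfect square.
t = 4: 4² + 13 = 29, not a perfect square.
t = 5: 5² + 13 = 38, not a perfect square.
t = 6: 6² + 13 = 49 = 7², a perfect square.
Thus t = 6 disproves the claim, and no smaller t works.

t = 6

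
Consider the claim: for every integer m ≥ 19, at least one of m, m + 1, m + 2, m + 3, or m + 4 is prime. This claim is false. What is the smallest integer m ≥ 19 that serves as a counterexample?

m = 24

A counterexample is any integer m ≥ 19 such that m, m + 1, m + 2, m + 3, m + 4 are all composite; we check each in order.
For m = 19, 20, 21, 22, 23 the conclusion holds.
m = 24: 24 = 2 × 12; 25 = 5 × 5; 26 = 2 × 13; 27 = 3 × 9; 28 = 2 × 14 — all composite.
So m = 24 is the smallest counterexample.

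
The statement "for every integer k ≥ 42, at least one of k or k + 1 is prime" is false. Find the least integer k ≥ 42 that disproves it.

We need the least integer k ≥ 42 for which k, k + 1 are both composite.
k = 42: 43 is prime.
k = 43: 43 is prime.
k = 44: 44 = 2 × 22; 45 = 3 × 15 — both composite.
So k = 44 is the smallest counterexample.

k = 44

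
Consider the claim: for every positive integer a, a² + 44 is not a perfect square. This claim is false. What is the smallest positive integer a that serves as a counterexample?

For a = 1, 2, 3, 4, 5, 6, 7, 8, 9 the conclusion holds.
a = 10: 10² + 44 = 144 = 12², a perfect square.
Thus a = 10 disproves the claim, and no smaller a works.

a = 10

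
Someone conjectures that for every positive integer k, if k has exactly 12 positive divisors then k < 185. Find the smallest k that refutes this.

Check each positive integer k in order until k has exactly 12 positive divisors but the claim fails.
The first 12 eligible values, up to k = 160, all satisfy the conclusion.
k = 198: τ(198) = 12; 198 ≥ 185.

k = 198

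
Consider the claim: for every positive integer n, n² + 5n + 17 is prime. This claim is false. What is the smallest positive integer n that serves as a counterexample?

A counterexample is any positive integer n such that n² + 5n + 17 is not prime; we check each in order.
For n = 1, 2, 3, 4, 5, 6, 7 the conclusion holds.
n = 8: n² + 5n + 17 = 121 = 11 × 11, composite.
Thus n = 8 disproves the claim, and no smaller n works.

n = 8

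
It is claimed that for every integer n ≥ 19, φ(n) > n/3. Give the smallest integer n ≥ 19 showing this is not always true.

A counterexample is any integer n ≥ 19 such that the claim fails; we check each in order.
n = 19: φ(19) = 18 and 19/3 = 19/3, so φ(19) > 19/3.
n = 20: φ(20) = 8 and 20/3 = 20/3, so φ(20) > 20/3.
n = 21: φ(21) = 12 and 21/3 = 7, so φ(21) > 21/3.
n = 22: φ(22) = 10 and 22/3 = 22/3, so φ(22) > 22/3.
n = 23: φ(23) = 22 and 23/3 = 23/3, so φ(23) > 23/3.
n = 24: φ(24) = 8 and 24/3 = 8, so φ(24) ≤ 24/3.
So n = 24 is the smallest counterexample.

n = 24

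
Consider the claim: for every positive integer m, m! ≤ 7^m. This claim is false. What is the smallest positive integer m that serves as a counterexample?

We need the least positive integer m for which m! > 7^m.
For m = 1, 2, 3, 4, …, 14, 15, 16 the conclusion holds.
m = 17: m! = 355687428096000 and 7^m = 232630513987207, so 355687428096000 > 232630513987207.
So m = 17 is the smallest counterexample.

m = 17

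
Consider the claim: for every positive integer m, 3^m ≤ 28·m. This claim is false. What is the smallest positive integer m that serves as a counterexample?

m = 5

The first 4 eligible values, up to m = 4, all satisfy the conclusion.
m = 5: 3^m = 243 and 28·m = 140, so 243 > 140.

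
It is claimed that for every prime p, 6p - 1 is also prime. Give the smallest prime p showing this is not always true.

The first 4 eligible values, up to p = 7, all satisfy the conclusion.
p = 11: 6p - 1 = 65 = 5 × 13, not prime.
Hence p = 11 is a counterexample.

p = 11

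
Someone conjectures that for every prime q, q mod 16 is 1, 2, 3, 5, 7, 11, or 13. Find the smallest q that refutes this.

Check each prime q in order until the claim fails.
For q = 2, 3, 5, 7, 11, 13, 17, 19, 23, 29 the conclusion holds.
q = 31: 31 mod 16 = 15 — not in {1, 2, 3, 5, 7, 11, 13}.

q = 31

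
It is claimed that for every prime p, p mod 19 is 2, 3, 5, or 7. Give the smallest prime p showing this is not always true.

We need the least prime p for which the claim fails.
The first 4 eligible values, up to p = 7, all satisfy the conclusion.
p = 11: 11 mod 19 = 11 — not in {2, 3, 5, 7}.

p = 11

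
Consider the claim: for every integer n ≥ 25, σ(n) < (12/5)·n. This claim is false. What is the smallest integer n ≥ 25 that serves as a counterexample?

A counterexample is any integer n ≥ 25 such that the claim fails; we check each in order.
The first 5 eligible values, up to n = 29, all satisfy the conclusion.
n = 30: σ(30) = 72; 72 ≥ 72.
So n = 30 is the smallest counterexample.

n = 30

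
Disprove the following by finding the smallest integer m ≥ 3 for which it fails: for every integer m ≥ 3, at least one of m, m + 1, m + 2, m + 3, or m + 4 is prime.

m = 24

Check each integer m ≥ 3 in order until m, m + 1, m + 2, m + 3, m + 4 are all composite.
For m = 3, 4, 5, 6, …, 21, 22, 23 the conclusion holds.
m = 24: 24 = 2 × 12; 25 = 5 × 5; 26 = 2 × 13; 27 = 3 × 9; 28 = 2 × 14 — all composite.
Hence m = 24 is a counterexample.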